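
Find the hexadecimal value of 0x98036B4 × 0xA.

0x5F022308

Multiply each base-16 digit by 10, carrying:
  4×10 = 40 → write 8 carry 2
  B×10+2 = 112 → write 0 carry 7
  6×10+7 = 67 → write 3 carry 4
  3×10+4 = 34 → write 2 carry 2
  0×10+2 = 2 → write 2
  8×10 = 80 → write 0 carry 5
  9×10+5 = 95 → write F carry 5
  remaining carry: 5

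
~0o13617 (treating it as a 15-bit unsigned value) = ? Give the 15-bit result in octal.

0o64160

Each oct digit d becomes 7−d:
  1→6, 3→4, 6→1, 1→6, 7→0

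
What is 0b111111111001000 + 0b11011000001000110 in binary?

Add column by column in base 2, right to left:
  0+0 = 0
  0+1 = 1
  0+1 = 1
  1+0 = 1
  0+0 = 0
  0+0 = 0
  1+1 = 0 carry 1
  1+0+1 = 0 carry 1
  1+0+1 = 0 carry 1
  1+0+1 = 0 carry 1
  1+0+1 = 0 carry 1
  1+0+1 = 0 carry 1
  1+1+1 = 1 carry 1
  1+1+1 = 1 carry 1
  1+0+1 = 0 carry 1
  0+1+1 = 0 carry 1
  0+1+1 = 0 carry 1
  final carry 1

0b100011000000001110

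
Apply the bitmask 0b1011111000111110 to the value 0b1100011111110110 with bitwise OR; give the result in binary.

OR bit by bit (1 where either bit is 1):
  1100011111110110
| 1011111000111110
= 1111111111111110

0b1111111111111110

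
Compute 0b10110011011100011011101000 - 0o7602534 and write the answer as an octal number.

0o253540614

0b10110011011100011011101000 = 0o263343350 in octal.
Subtract column by column in base 8:
  0-4 → 4 (borrow)
  5-3-1 → 1
  3-5 → 6 (borrow)
  3-2-1 → 0
  4-0 → 4
  3-6 → 5 (borrow)
  3-7-1 → 3 (borrow)
  6-0-1 → 5
  2-0 → 2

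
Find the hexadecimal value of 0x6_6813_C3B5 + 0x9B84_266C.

0x70397EA21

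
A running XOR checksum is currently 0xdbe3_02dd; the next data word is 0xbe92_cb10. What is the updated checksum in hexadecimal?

XOR each hex digit independently (no carries):
  d^b=6, b^e=5, e^9=7, 3^2=1, 0^c=c, 2^b=9, d^1=c, d^0=d

0x6571c9cd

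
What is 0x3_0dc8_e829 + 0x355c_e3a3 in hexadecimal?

Add column by column in base 16, right to left:
  9+3 = c
  2+a = c
  8+3 = b
  e+e = c carry 1
  8+c+1 = 5 carry 1
  c+5+1 = 2 carry 1
  d+5+1 = 3 carry 1
  0+3+1 = 4
  3+0 = 3

0x34325cbcc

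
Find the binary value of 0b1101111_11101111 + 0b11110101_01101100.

0b10110010101011011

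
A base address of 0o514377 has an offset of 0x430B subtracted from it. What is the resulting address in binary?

0b100101010111110100

0o514377 = 0b101001100011111111 in binary.
0x430B = 0b100001100001011 in binary.
Subtract column by column in base 2:
  1-1 → 0
  1-1 → 0
  1-0 → 1
  1-1 → 0
  1-0 → 1
  1-0 → 1
  1-0 → 1
  1-0 → 1
  0-1 → 1 (borrow)
  0-1-1 → 0 (borrow)
  0-0-1 → 1 (borrow)
  1-0-1 → 0
  1-0 → 1
  0-0 → 0
  0-1 → 1 (borrow)
  1-0-1 → 0
  0-0 → 0
  1-0 → 1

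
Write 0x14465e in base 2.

0b101000100011001011110

Expand each hex digit to 4 bits: 1=0001 4=0100 4=0100 6=0110 5=0101 e=1110.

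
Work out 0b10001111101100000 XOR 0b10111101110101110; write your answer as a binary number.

XOR bit by bit (1 where the bits differ):
  10001111101100000
^ 10111101110101110
= 00110010011001110

0b00110010011001110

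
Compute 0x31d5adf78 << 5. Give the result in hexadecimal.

0x63ab5bef00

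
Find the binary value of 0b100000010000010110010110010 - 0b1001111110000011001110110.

0b10110010010010011000111100

Subtract column by column in base 2:
  0-0 → 0
  1-1 → 0
  0-1 → 1 (borrow)
  0-0-1 → 1 (borrow)
  1-1-1 → 1 (borrow)
  1-1-1 → 1 (borrow)
  0-1-1 → 0 (borrow)
  1-0-1 → 0
  0-0 → 0
  0-1 → 1 (borrow)
  1-1-1 → 1 (borrow)
  1-0-1 → 0
  0-0 → 0
  1-0 → 1
  0-0 → 0
  0-0 → 0
  0-1 → 1 (borrow)
  0-1-1 → 0 (borrow)
  0-1-1 → 0 (borrow)
  1-1-1 → 1 (borrow)
  0-1-1 → 0 (borrow)
  0-1-1 → 0 (borrow)
  0-0-1 → 1 (borrow)
  0-0-1 → 1 (borrow)
  0-1-1 → 0 (borrow)
  0-0-1 → 1 (borrow)
  1-0-1 → 0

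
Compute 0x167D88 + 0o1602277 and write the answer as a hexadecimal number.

0o1602277 = 0x704BF in hexadecimal.
Add column by column in base 16, right to left:
  8+F = 7 carry 1
  8+B+1 = 4 carry 1
  D+4+1 = 2 carry 1
  7+0+1 = 8
  6+7 = D
  1+0 = 1

0x1D8247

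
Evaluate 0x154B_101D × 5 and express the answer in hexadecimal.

Multiply each base-16 digit by 5, carrying:
  D×5 = 65 → write 1 carry 4
  1×5+4 = 9 → write 9
  0×5 = 0 → write 0
  1×5 = 5 → write 5
  B×5 = 55 → write 7 carry 3
  4×5+3 = 23 → write 7 carry 1
  5×5+1 = 26 → write A carry 1
  1×5+1 = 6 → write 6

0x6A775091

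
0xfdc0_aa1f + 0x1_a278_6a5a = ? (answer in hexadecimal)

Add column by column in base 16, right to left:
  f+a = 9 carry 1
  1+5+1 = 7
  a+a = 4 carry 1
  a+6+1 = 1 carry 1
  0+8+1 = 9
  c+7 = 3 carry 1
  d+2+1 = 0 carry 1
  f+a+1 = a carry 1
  0+1+1 = 2

0x2a0391479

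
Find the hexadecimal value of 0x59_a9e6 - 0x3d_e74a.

Subtract column by column in base 16:
  6-a → c (borrow)
  e-4-1 → 9
  9-7 → 2
  a-e → c (borrow)
  9-d-1 → b (borrow)
  5-3-1 → 1

0x1bc29c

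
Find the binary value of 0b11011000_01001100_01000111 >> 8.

0b1101100001001100

Right shift by 8: drop the 8 least-significant bits.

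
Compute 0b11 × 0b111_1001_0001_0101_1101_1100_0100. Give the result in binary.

0b10110101101000001100101001100

Multiply each base-2 digit by 3, carrying:
  0×3 = 0 → write 0
  0×3 = 0 → write 0
  1×3 = 3 → write 1 carry 1
  0×3+1 = 1 → write 1
  0×3 = 0 → write 0
  0×3 = 0 → write 0
  1×3 = 3 → write 1 carry 1
  1×3+1 = 4 → write 0 carry 2
  1×3+2 = 5 → write 1 carry 2
  0×3+2 = 2 → write 0 carry 1
  1×3+1 = 4 → write 0 carry 2
  1×3+2 = 5 → write 1 carry 2
  1×3+2 = 5 → write 1 carry 2
  0×3+2 = 2 → write 0 carry 1
  1×3+1 = 4 → write 0 carry 2
  0×3+2 = 2 → write 0 carry 1
  1×3+1 = 4 → write 0 carry 2
  0×3+2 = 2 → write 0 carry 1
  0×3+1 = 1 → write 1
  0×3 = 0 → write 0
  1×3 = 3 → write 1 carry 1
  0×3+1 = 1 → write 1
  0×3 = 0 → write 0
  1×3 = 3 → write 1 carry 1
  1×3+1 = 4 → write 0 carry 2
  1×3+2 = 5 → write 1 carry 2
  1×3+2 = 5 → write 1 carry 2
  remaining carry: 10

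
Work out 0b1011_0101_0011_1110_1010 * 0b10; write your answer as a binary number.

0b101101010011111010100

Multiply each base-2 digit by 2, carrying:
  0×2 = 0 → write 0
  1×2 = 2 → write 0 carry 1
  0×2+1 = 1 → write 1
  1×2 = 2 → write 0 carry 1
  0×2+1 = 1 → write 1
  1×2 = 2 → write 0 carry 1
  1×2+1 = 3 → write 1 carry 1
  1×2+1 = 3 → write 1 carry 1
  1×2+1 = 3 → write 1 carry 1
  1×2+1 = 3 → write 1 carry 1
  0×2+1 = 1 → write 1
  0×2 = 0 → write 0
  1×2 = 2 → write 0 carry 1
  0×2+1 = 1 → write 1
  1×2 = 2 → write 0 carry 1
  0×2+1 = 1 → write 1
  1×2 = 2 → write 0 carry 1
  1×2+1 = 3 → write 1 carry 1
  0×2+1 = 1 → write 1
  1×2 = 2 → write 0 carry 1
  remaining carry: 1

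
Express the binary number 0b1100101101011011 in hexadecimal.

0xCB5B

Group the bits into nibbles: 1100 1011 0101 1011 → CB5B.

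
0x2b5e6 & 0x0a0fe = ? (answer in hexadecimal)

0x0a0e6

AND each hex digit independently (no carries):
  2&0=0, b&a=a, 5&0=0, e&f=e, 6&e=6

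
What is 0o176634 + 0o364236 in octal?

0o563072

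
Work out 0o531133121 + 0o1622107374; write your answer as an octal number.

Add column by column in base 8, right to left:
  1+4 = 5
  2+7 = 1 carry 1
  1+3+1 = 5
  3+7 = 2 carry 1
  3+0+1 = 4
  1+1 = 2
  1+2 = 3
  3+2 = 5
  5+6 = 3 carry 1
  0+1+1 = 2

0o2353242515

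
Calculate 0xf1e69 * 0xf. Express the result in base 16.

Multiply each base-16 digit by 15, carrying:
  9×15 = 135 → write 7 carry 8
  6×15+8 = 98 → write 2 carry 6
  e×15+6 = 216 → write 8 carry 13
  1×15+13 = 28 → write c carry 1
  f×15+1 = 226 → write 2 carry 14
  remaining carry: e

0xe2c827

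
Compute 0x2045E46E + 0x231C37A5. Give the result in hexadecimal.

0x43621C13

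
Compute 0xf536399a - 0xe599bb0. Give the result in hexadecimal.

0xe6dc9dea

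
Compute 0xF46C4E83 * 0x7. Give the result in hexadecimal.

Multiply each base-16 digit by 7, carrying:
  3×7 = 21 → write 5 carry 1
  8×7+1 = 57 → write 9 carry 3
  E×7+3 = 101 → write 5 carry 6
  4×7+6 = 34 → write 2 carry 2
  C×7+2 = 86 → write 6 carry 5
  6×7+5 = 47 → write F carry 2
  4×7+2 = 30 → write E carry 1
  F×7+1 = 106 → write A carry 6
  remaining carry: 6

0x6AEF62595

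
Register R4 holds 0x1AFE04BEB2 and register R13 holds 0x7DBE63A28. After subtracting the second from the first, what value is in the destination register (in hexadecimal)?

Subtract column by column in base 16:
  2-8 → A (borrow)
  B-2-1 → 8
  E-A → 4
  B-3 → 8
  4-6 → E (borrow)
  0-E-1 → 1 (borrow)
  E-B-1 → 2
  F-D → 2
  A-7 → 3
  1-0 → 1

0x13221E848A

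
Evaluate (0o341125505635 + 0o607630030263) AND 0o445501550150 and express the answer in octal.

0o40501510100

Add column by column in base 8, right to left:
  5+3 = 0 carry 1
  3+6+1 = 2 carry 1
  6+2+1 = 1 carry 1
  5+0+1 = 6
  0+3 = 3
  5+0 = 5
  5+0 = 5
  2+3 = 5
  1+6 = 7
  1+7 = 0 carry 1
  4+0+1 = 5
  3+6 = 1 carry 1
  final carry 1
Sum = 0o1150755536120; now AND with 0o445501550150:
  1&0=0, 1&4=0, 5&4=4, 0&5=0, 7&5=5, 5&0=0, 5&1=1, 5&5=5, 3&5=1, 6&0=0, 1&1=1, 2&5=0, 0&0=0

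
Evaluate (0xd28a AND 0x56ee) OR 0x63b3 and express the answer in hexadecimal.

0x73bb

0xd28a AND 0x56ee = 0x528a.
Then OR with 0x63b3.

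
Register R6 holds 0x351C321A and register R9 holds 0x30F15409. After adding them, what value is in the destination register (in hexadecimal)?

0x660D8623

Add column by column in base 16, right to left:
  A+9 = 3 carry 1
  1+0+1 = 2
  2+4 = 6
  3+5 = 8
  C+1 = D
  1+F = 0 carry 1
  5+0+1 = 6
  3+3 = 6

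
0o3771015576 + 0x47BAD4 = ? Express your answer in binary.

0o3771015576 = 0b11111111001000001101101111110 in binary.
0x47BAD4 = 0b10001111011101011010100 in binary.
Add column by column in base 2, right to left:
  0+0 = 0
  1+0 = 1
  1+1 = 0 carry 1
  1+0+1 = 0 carry 1
  1+1+1 = 1 carry 1
  1+0+1 = 0 carry 1
  1+1+1 = 1 carry 1
  0+1+1 = 0 carry 1
  1+0+1 = 0 carry 1
  1+1+1 = 1 carry 1
  0+0+1 = 1
  1+1 = 0 carry 1
  1+1+1 = 1 carry 1
  0+1+1 = 0 carry 1
  0+0+1 = 1
  0+1 = 1
  0+1 = 1
  0+1 = 1
  1+1 = 0 carry 1
  0+0+1 = 1
  0+0 = 0
  1+0 = 1
  1+1 = 0 carry 1
  1+0+1 = 0 carry 1
  1+0+1 = 0 carry 1
  1+0+1 = 0 carry 1
  1+0+1 = 0 carry 1
  1+0+1 = 0 carry 1
  1+0+1 = 0 carry 1
  final carry 1

0b100000001010111101011001010010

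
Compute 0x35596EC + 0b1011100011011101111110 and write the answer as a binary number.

0b11100000111100111001101010

0x35596EC = 0b11010101011001011011101100 in binary.
Add column by column in base 2, right to left:
  0+0 = 0
  0+1 = 1
  1+1 = 0 carry 1
  1+1+1 = 1 carry 1
  0+1+1 = 0 carry 1
  1+1+1 = 1 carry 1
  1+1+1 = 1 carry 1
  1+0+1 = 0 carry 1
  0+1+1 = 0 carry 1
  1+1+1 = 1 carry 1
  1+1+1 = 1 carry 1
  0+0+1 = 1
  1+1 = 0 carry 1
  0+1+1 = 0 carry 1
  0+0+1 = 1
  1+0 = 1
  1+0 = 1
  0+1 = 1
  1+1 = 0 carry 1
  0+1+1 = 0 carry 1
  1+0+1 = 0 carry 1
  0+1+1 = 0 carry 1
  1+0+1 = 0 carry 1
  0+0+1 = 1
  1+0 = 1
  1+0 = 1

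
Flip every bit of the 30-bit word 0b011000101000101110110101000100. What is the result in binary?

Invert each bit: 011000101000101110110101000100 → 100111010111010001001010111011.

0b100111010111010001001010111011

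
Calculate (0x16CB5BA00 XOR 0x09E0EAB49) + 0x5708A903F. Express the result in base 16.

0x76345A188

First 0x16CB5BA00 XOR 0x09E0EAB49 = 0x1F2BB1149.
Add column by column in base 16, right to left:
  9+F = 8 carry 1
  4+3+1 = 8
  1+0 = 1
  1+9 = A
  B+A = 5 carry 1
  B+8+1 = 4 carry 1
  2+0+1 = 3
  F+7 = 6 carry 1
  1+5+1 = 7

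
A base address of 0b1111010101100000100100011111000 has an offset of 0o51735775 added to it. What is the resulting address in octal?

0b1111010101100000100100011111000 = 0o17254044370 in octal.
Add column by column in base 8, right to left:
  0+5 = 5
  7+7 = 6 carry 1
  3+7+1 = 3 carry 1
  4+5+1 = 2 carry 1
  4+3+1 = 0 carry 1
  0+7+1 = 0 carry 1
  4+1+1 = 6
  5+5 = 2 carry 1
  2+0+1 = 3
  7+0 = 7
  1+0 = 1

0o17326002365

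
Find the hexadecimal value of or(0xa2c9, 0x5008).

OR each hex digit independently (no carries):
  a|5=f, 2|0=2, c|0=c, 9|8=9

0xf2c9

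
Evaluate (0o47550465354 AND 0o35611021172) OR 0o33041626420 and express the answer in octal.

0o37451627570

0o47550465354 AND 0o35611021172 = 0o05410021150.
Then OR with 0o33041626420.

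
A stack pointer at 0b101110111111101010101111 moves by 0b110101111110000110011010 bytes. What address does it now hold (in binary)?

0b1100100111101110001001001

Add column by column in base 2, right to left:
  1+0 = 1
  1+1 = 0 carry 1
  1+0+1 = 0 carry 1
  1+1+1 = 1 carry 1
  0+1+1 = 0 carry 1
  1+0+1 = 0 carry 1
  0+0+1 = 1
  1+1 = 0 carry 1
  0+1+1 = 0 carry 1
  1+0+1 = 0 carry 1
  0+0+1 = 1
  1+0 = 1
  1+0 = 1
  1+1 = 0 carry 1
  1+1+1 = 1 carry 1
  1+1+1 = 1 carry 1
  1+1+1 = 1 carry 1
  1+1+1 = 1 carry 1
  0+1+1 = 0 carry 1
  1+0+1 = 0 carry 1
  1+1+1 = 1 carry 1
  1+0+1 = 0 carry 1
  0+1+1 = 0 carry 1
  1+1+1 = 1 carry 1
  final carry 1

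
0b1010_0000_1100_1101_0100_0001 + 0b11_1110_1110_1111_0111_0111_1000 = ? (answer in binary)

Add column by column in base 2, right to left:
  1+0 = 1
  0+0 = 0
  0+0 = 0
  0+1 = 1
  0+1 = 1
  0+1 = 1
  1+1 = 0 carry 1
  0+0+1 = 1
  1+1 = 0 carry 1
  0+1+1 = 0 carry 1
  1+1+1 = 1 carry 1
  1+0+1 = 0 carry 1
  0+1+1 = 0 carry 1
  0+1+1 = 0 carry 1
  1+1+1 = 1 carry 1
  1+1+1 = 1 carry 1
  0+0+1 = 1
  0+1 = 1
  0+1 = 1
  0+1 = 1
  0+0 = 0
  1+1 = 0 carry 1
  0+1+1 = 0 carry 1
  1+1+1 = 1 carry 1
  0+1+1 = 0 carry 1
  0+1+1 = 0 carry 1
  final carry 1

0b100100011111100010010111001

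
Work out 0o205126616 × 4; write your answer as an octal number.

0o1024533070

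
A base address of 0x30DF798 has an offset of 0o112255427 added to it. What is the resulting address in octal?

0x30DF798 = 0o303373630 in octal.
Add column by column in base 8, right to left:
  0+7 = 7
  3+2 = 5
  6+4 = 2 carry 1
  3+5+1 = 1 carry 1
  7+5+1 = 5 carry 1
  3+2+1 = 6
  3+2 = 5
  0+1 = 1
  3+1 = 4

0o415651257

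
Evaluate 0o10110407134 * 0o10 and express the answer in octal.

0o101104071340

Multiply each base-8 digit by 8, carrying:
  4×8 = 32 → write 0 carry 4
  3×8+4 = 28 → write 4 carry 3
  1×8+3 = 11 → write 3 carry 1
  7×8+1 = 57 → write 1 carry 7
  0×8+7 = 7 → write 7
  4×8 = 32 → write 0 carry 4
  0×8+4 = 4 → write 4
  1×8 = 8 → write 0 carry 1
  1×8+1 = 9 → write 1 carry 1
  0×8+1 = 1 → write 1
  1×8 = 8 → write 0 carry 1
  remaining carry: 1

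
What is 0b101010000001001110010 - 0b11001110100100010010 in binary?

0b10000001100101100000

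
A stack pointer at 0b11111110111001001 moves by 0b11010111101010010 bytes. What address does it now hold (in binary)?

Add column by column in base 2, right to left:
  1+0 = 1
  0+1 = 1
  0+0 = 0
  1+0 = 1
  0+1 = 1
  0+0 = 0
  1+1 = 0 carry 1
  1+0+1 = 0 carry 1
  1+1+1 = 1 carry 1
  0+1+1 = 0 carry 1
  1+1+1 = 1 carry 1
  1+1+1 = 1 carry 1
  1+0+1 = 0 carry 1
  1+1+1 = 1 carry 1
  1+0+1 = 0 carry 1
  1+1+1 = 1 carry 1
  1+1+1 = 1 carry 1
  final carry 1

0b111010110100011011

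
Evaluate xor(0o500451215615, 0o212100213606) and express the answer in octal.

XOR each oct digit independently (no carries):
  5^2=7, 0^1=1, 0^2=2, 4^1=5, 5^0=5, 1^0=1, 2^2=0, 1^1=0, 5^3=6, 6^6=0, 1^0=1, 5^6=3

0o712551006013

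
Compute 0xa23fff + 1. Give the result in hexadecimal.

The trailing 3 digits are F (max in base 16), so adding 1 cascades: they roll to 0 and the next digit up increments.

0xa24000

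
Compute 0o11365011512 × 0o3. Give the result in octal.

Multiply each base-8 digit by 3, carrying:
  2×3 = 6 → write 6
  1×3 = 3 → write 3
  5×3 = 15 → write 7 carry 1
  1×3+1 = 4 → write 4
  1×3 = 3 → write 3
  0×3 = 0 → write 0
  5×3 = 15 → write 7 carry 1
  6×3+1 = 19 → write 3 carry 2
  3×3+2 = 11 → write 3 carry 1
  1×3+1 = 4 → write 4
  1×3 = 3 → write 3

0o34337034736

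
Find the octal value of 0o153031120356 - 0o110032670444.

Subtract column by column in base 8:
  6-4 → 2
  5-4 → 1
  3-4 → 7 (borrow)
  0-0-1 → 7 (borrow)
  2-7-1 → 2 (borrow)
  1-6-1 → 2 (borrow)
  1-2-1 → 6 (borrow)
  3-3-1 → 7 (borrow)
  0-0-1 → 7 (borrow)
  3-0-1 → 2
  5-1 → 4
  1-1 → 0

0o42776227712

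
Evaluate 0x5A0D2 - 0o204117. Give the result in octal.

0o1114203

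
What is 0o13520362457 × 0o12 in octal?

Multiply each base-8 digit by 10, carrying:
  7×10 = 70 → write 6 carry 8
  5×10+8 = 58 → write 2 carry 7
  4×10+7 = 47 → write 7 carry 5
  2×10+5 = 25 → write 1 carry 3
  6×10+3 = 63 → write 7 carry 7
  3×10+7 = 37 → write 5 carry 4
  0×10+4 = 4 → write 4
  2×10 = 20 → write 4 carry 2
  5×10+2 = 52 → write 4 carry 6
  3×10+6 = 36 → write 4 carry 4
  1×10+4 = 14 → write 6 carry 1
  remaining carry: 1

0o164444571726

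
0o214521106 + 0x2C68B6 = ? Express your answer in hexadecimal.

0x25F0AFC

0o214521106 = 0x232A246 in hexadecimal.
Add column by column in base 16, right to left:
  6+6 = C
  4+B = F
  2+8 = A
  A+6 = 0 carry 1
  2+C+1 = F
  3+2 = 5
  2+0 = 2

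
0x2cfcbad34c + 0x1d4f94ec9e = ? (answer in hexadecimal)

Add column by column in base 16, right to left:
  c+e = a carry 1
  4+9+1 = e
  3+c = f
  d+e = b carry 1
  a+4+1 = f
  b+9 = 4 carry 1
  c+f+1 = c carry 1
  f+4+1 = 4 carry 1
  c+d+1 = a carry 1
  2+1+1 = 4

0x4a4c4fbfea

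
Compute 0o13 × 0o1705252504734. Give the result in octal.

0o24572524766164

Multiply each base-8 digit by 11, carrying:
  4×11 = 44 → write 4 carry 5
  3×11+5 = 38 → write 6 carry 4
  7×11+4 = 81 → write 1 carry 10
  4×11+10 = 54 → write 6 carry 6
  0×11+6 = 6 → write 6
  5×11 = 55 → write 7 carry 6
  2×11+6 = 28 → write 4 carry 3
  5×11+3 = 58 → write 2 carry 7
  2×11+7 = 29 → write 5 carry 3
  5×11+3 = 58 → write 2 carry 7
  0×11+7 = 7 → write 7
  7×11 = 77 → write 5 carry 9
  1×11+9 = 20 → write 4 carry 2
  remaining carry: 2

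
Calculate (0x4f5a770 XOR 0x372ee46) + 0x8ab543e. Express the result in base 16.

First 0x4f5a770 XOR 0x372ee46 = 0x7874936.
Add column by column in base 16, right to left:
  6+e = 4 carry 1
  3+3+1 = 7
  9+4 = d
  4+5 = 9
  7+b = 2 carry 1
  8+a+1 = 3 carry 1
  7+8+1 = 0 carry 1
  final carry 1

0x10329d74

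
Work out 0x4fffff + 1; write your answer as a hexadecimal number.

The trailing 5 digits are F (max in base 16), so adding 1 cascades: they roll to 0 and the next digit up increments.

0x500000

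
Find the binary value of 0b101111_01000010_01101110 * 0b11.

0b100011011100011101001010

Multiply each base-2 digit by 3, carrying:
  0×3 = 0 → write 0
  1×3 = 3 → write 1 carry 1
  1×3+1 = 4 → write 0 carry 2
  1×3+2 = 5 → write 1 carry 2
  0×3+2 = 2 → write 0 carry 1
  1×3+1 = 4 → write 0 carry 2
  1×3+2 = 5 → write 1 carry 2
  0×3+2 = 2 → write 0 carry 1
  0×3+1 = 1 → write 1
  1×3 = 3 → write 1 carry 1
  0×3+1 = 1 → write 1
  0×3 = 0 → write 0
  0×3 = 0 → write 0
  0×3 = 0 → write 0
  1×3 = 3 → write 1 carry 1
  0×3+1 = 1 → write 1
  1×3 = 3 → write 1 carry 1
  1×3+1 = 4 → write 0 carry 2
  1×3+2 = 5 → write 1 carry 2
  1×3+2 = 5 → write 1 carry 2
  0×3+2 = 2 → write 0 carry 1
  1×3+1 = 4 → write 0 carry 2
  remaining carry: 10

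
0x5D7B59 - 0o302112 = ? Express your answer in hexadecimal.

0o302112 = 0x1844A in hexadecimal.
Subtract column by column in base 16:
  9-A → F (borrow)
  5-4-1 → 0
  B-4 → 7
  7-8 → F (borrow)
  D-1-1 → B
  5-0 → 5

0x5BF70F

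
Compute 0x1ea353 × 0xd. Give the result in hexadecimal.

Multiply each base-16 digit by 13, carrying:
  3×13 = 39 → write 7 carry 2
  5×13+2 = 67 → write 3 carry 4
  3×13+4 = 43 → write b carry 2
  a×13+2 = 132 → write 4 carry 8
  e×13+8 = 190 → write e carry 11
  1×13+11 = 24 → write 8 carry 1
  remaining carry: 1

0x18e4b37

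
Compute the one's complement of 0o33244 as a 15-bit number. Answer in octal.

0o44533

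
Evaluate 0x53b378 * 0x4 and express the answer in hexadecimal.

0x14ecde0

Multiply each base-16 digit by 4, carrying:
  8×4 = 32 → write 0 carry 2
  7×4+2 = 30 → write e carry 1
  3×4+1 = 13 → write d
  b×4 = 44 → write c carry 2
  3×4+2 = 14 → write e
  5×4 = 20 → write 4 carry 1
  remaining carry: 1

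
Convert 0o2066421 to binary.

Each octal digit is 3 bits: 2=010 0=000 6=110 6=110 4=100 2=010 1=001.

0b10000110110100010001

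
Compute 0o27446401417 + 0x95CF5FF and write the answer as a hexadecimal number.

0o27446401417 = 0xBC9A030F in hexadecimal.
Add column by column in base 16, right to left:
  F+F = E carry 1
  0+F+1 = 0 carry 1
  3+5+1 = 9
  0+F = F
  A+C = 6 carry 1
  9+5+1 = F
  C+9 = 5 carry 1
  B+0+1 = C

0xC5F6F90E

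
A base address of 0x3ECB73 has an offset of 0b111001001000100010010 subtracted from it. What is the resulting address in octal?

0o10435141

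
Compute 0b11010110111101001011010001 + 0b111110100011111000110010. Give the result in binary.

Add column by column in base 2, right to left:
  1+0 = 1
  0+1 = 1
  0+0 = 0
  0+0 = 0
  1+1 = 0 carry 1
  0+1+1 = 0 carry 1
  1+0+1 = 0 carry 1
  1+0+1 = 0 carry 1
  0+0+1 = 1
  1+1 = 0 carry 1
  0+1+1 = 0 carry 1
  0+1+1 = 0 carry 1
  1+1+1 = 1 carry 1
  0+1+1 = 0 carry 1
  1+0+1 = 0 carry 1
  1+0+1 = 0 carry 1
  1+0+1 = 0 carry 1
  1+1+1 = 1 carry 1
  0+0+1 = 1
  1+1 = 0 carry 1
  1+1+1 = 1 carry 1
  0+1+1 = 0 carry 1
  1+1+1 = 1 carry 1
  0+1+1 = 0 carry 1
  1+0+1 = 0 carry 1
  1+0+1 = 0 carry 1
  final carry 1

0b100010101100001000100000011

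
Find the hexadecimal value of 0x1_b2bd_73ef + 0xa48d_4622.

0x2574aba11

Add column by column in base 16, right to left:
  f+2 = 1 carry 1
  e+2+1 = 1 carry 1
  3+6+1 = a
  7+4 = b
  d+d = a carry 1
  b+8+1 = 4 carry 1
  2+4+1 = 7
  b+a = 5 carry 1
  1+0+1 = 2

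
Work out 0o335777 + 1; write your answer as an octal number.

0o336000

The trailing 3 digits are 7 (max in base 8), so adding 1 cascades: they roll to 0 and the next digit up increments.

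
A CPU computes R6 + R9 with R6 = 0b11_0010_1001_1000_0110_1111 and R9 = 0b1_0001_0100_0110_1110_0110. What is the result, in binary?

Add column by column in base 2, right to left:
  1+0 = 1
  1+1 = 0 carry 1
  1+1+1 = 1 carry 1
  1+0+1 = 0 carry 1
  0+0+1 = 1
  1+1 = 0 carry 1
  1+1+1 = 1 carry 1
  0+1+1 = 0 carry 1
  0+0+1 = 1
  0+1 = 1
  0+1 = 1
  1+0 = 1
  1+0 = 1
  0+0 = 0
  0+1 = 1
  1+0 = 1
  0+1 = 1
  1+0 = 1
  0+0 = 0
  0+0 = 0
  1+1 = 0 carry 1
  1+0+1 = 0 carry 1
  final carry 1

0b10000111101111101010101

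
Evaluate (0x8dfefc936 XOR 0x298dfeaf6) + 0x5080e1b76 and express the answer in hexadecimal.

First 0x8dfefc936 XOR 0x298dfeaf6 = 0xa473023c0.
Add column by column in base 16, right to left:
  0+6 = 6
  c+7 = 3 carry 1
  3+b+1 = f
  2+1 = 3
  0+e = e
  3+0 = 3
  7+8 = f
  4+0 = 4
  a+5 = f

0xf4f3e3f36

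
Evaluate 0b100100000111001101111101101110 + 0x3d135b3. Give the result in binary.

0b100111111011100001010100100001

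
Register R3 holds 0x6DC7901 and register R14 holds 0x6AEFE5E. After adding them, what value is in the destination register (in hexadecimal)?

0xD8B775F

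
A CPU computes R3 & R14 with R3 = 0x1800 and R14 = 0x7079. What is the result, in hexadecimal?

AND each hex digit independently (no carries):
  1&7=1, 8&0=0, 0&7=0, 0&9=0

0x1000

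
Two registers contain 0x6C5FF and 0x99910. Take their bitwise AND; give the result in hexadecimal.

0x08110

AND each hex digit independently (no carries):
  6&9=0, C&9=8, 5&9=1, F&1=1, F&0=0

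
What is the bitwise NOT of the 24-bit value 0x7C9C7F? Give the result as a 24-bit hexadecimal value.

Each hex digit d becomes F−d:
  7→8, C→3, 9→6, C→3, 7→8, F→0

0x836380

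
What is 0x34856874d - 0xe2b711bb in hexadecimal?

0x2659f7592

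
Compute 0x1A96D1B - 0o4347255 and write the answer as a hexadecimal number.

0x1979E6E

0o4347255 = 0x11CEAD in hexadecimal.
Subtract column by column in base 16:
  B-D → E (borrow)
  1-A-1 → 6 (borrow)
  D-E-1 → E (borrow)
  6-C-1 → 9 (borrow)
  9-1-1 → 7
  A-1 → 9
  1-0 → 1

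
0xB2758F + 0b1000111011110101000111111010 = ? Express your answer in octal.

0o1150343611

0xB2758F = 0o54472617 in octal.
0b1000111011110101000111111010 = 0o1073650772 in octal.
Add column by column in base 8, right to left:
  7+2 = 1 carry 1
  1+7+1 = 1 carry 1
  6+7+1 = 6 carry 1
  2+0+1 = 3
  7+5 = 4 carry 1
  4+6+1 = 3 carry 1
  4+3+1 = 0 carry 1
  5+7+1 = 5 carry 1
  0+0+1 = 1
  0+1 = 1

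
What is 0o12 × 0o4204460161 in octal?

Multiply each base-8 digit by 10, carrying:
  1×10 = 10 → write 2 carry 1
  6×10+1 = 61 → write 5 carry 7
  1×10+7 = 17 → write 1 carry 2
  0×10+2 = 2 → write 2
  6×10 = 60 → write 4 carry 7
  4×10+7 = 47 → write 7 carry 5
  4×10+5 = 45 → write 5 carry 5
  0×10+5 = 5 → write 5
  2×10 = 20 → write 4 carry 2
  4×10+2 = 42 → write 2 carry 5
  remaining carry: 5

0o52455742152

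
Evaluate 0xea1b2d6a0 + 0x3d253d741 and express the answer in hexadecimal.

Add column by column in base 16, right to left:
  0+1 = 1
  a+4 = e
  6+7 = d
  d+d = a carry 1
  2+3+1 = 6
  b+5 = 0 carry 1
  1+2+1 = 4
  a+d = 7 carry 1
  e+3+1 = 2 carry 1
  final carry 1

0x127406ade1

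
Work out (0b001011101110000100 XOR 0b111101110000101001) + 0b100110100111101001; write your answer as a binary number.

First 0b001011101110000100 XOR 0b111101110000101001 = 0b110110011110101101.
Add column by column in base 2, right to left:
  1+1 = 0 carry 1
  0+0+1 = 1
  1+0 = 1
  1+1 = 0 carry 1
  0+0+1 = 1
  1+1 = 0 carry 1
  0+1+1 = 0 carry 1
  1+1+1 = 1 carry 1
  1+1+1 = 1 carry 1
  1+0+1 = 0 carry 1
  1+0+1 = 0 carry 1
  0+1+1 = 0 carry 1
  0+0+1 = 1
  1+1 = 0 carry 1
  1+1+1 = 1 carry 1
  0+0+1 = 1
  1+0 = 1
  1+1 = 0 carry 1
  final carry 1

0b1011101000110010110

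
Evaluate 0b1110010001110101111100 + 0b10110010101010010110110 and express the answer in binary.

0b100100100111001000110010

Add column by column in base 2, right to left:
  0+0 = 0
  0+1 = 1
  1+1 = 0 carry 1
  1+0+1 = 0 carry 1
  1+1+1 = 1 carry 1
  1+1+1 = 1 carry 1
  1+0+1 = 0 carry 1
  0+1+1 = 0 carry 1
  1+0+1 = 0 carry 1
  0+0+1 = 1
  1+1 = 0 carry 1
  1+0+1 = 0 carry 1
  1+1+1 = 1 carry 1
  0+0+1 = 1
  0+1 = 1
  0+0 = 0
  1+1 = 0 carry 1
  0+0+1 = 1
  0+0 = 0
  1+1 = 0 carry 1
  1+1+1 = 1 carry 1
  1+0+1 = 0 carry 1
  0+1+1 = 0 carry 1
  final carry 1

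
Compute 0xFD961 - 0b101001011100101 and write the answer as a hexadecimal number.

0xF867C

0b101001011100101 = 0x52E5 in hexadecimal.
Subtract column by column in base 16:
  1-5 → C (borrow)
  6-E-1 → 7 (borrow)
  9-2-1 → 6
  D-5 → 8
  F-0 → F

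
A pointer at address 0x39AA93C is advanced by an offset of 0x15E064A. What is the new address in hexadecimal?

0x4F8AF86

Add column by column in base 16, right to left:
  C+A = 6 carry 1
  3+4+1 = 8
  9+6 = F
  A+0 = A
  A+E = 8 carry 1
  9+5+1 = F
  3+1 = 4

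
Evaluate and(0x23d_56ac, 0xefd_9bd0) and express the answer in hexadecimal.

0x23d1280

AND each hex digit independently (no carries):
  2&e=2, 3&f=3, d&d=d, 5&9=1, 6&b=2, a&d=8, c&0=0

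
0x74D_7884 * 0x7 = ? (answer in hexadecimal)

0x331E4B9C

Multiply each base-16 digit by 7, carrying:
  4×7 = 28 → write C carry 1
  8×7+1 = 57 → write 9 carry 3
  8×7+3 = 59 → write B carry 3
  7×7+3 = 52 → write 4 carry 3
  D×7+3 = 94 → write E carry 5
  4×7+5 = 33 → write 1 carry 2
  7×7+2 = 51 → write 3 carry 3
  remaining carry: 3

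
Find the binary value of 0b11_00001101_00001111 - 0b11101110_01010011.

0b100001111010111100

Subtract column by column in base 2:
  1-1 → 0
  1-1 → 0
  1-0 → 1
  1-0 → 1
  0-1 → 1 (borrow)
  0-0-1 → 1 (borrow)
  0-1-1 → 0 (borrow)
  0-0-1 → 1 (borrow)
  1-0-1 → 0
  0-1 → 1 (borrow)
  1-1-1 → 1 (borrow)
  1-1-1 → 1 (borrow)
  0-0-1 → 1 (borrow)
  0-1-1 → 0 (borrow)
  0-1-1 → 0 (borrow)
  0-1-1 → 0 (borrow)
  1-0-1 → 0
  1-0 → 1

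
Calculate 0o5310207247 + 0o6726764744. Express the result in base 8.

0o14237174213

Add column by column in base 8, right to left:
  7+4 = 3 carry 1
  4+4+1 = 1 carry 1
  2+7+1 = 2 carry 1
  7+4+1 = 4 carry 1
  0+6+1 = 7
  2+7 = 1 carry 1
  0+6+1 = 7
  1+2 = 3
  3+7 = 2 carry 1
  5+6+1 = 4 carry 1
  final carry 1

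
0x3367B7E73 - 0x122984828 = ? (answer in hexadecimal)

Subtract column by column in base 16:
  3-8 → B (borrow)
  7-2-1 → 4
  E-8 → 6
  7-4 → 3
  B-8 → 3
  7-9 → E (borrow)
  6-2-1 → 3
  3-2 → 1
  3-1 → 2

0x213E3364B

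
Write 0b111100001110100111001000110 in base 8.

0o741647106

Group the bits in threes: 111 100 001 110 100 111 001 000 110 → 741647106.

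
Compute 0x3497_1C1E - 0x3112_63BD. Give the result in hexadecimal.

0x384B861

Subtract column by column in base 16:
  E-D → 1
  1-B → 6 (borrow)
  C-3-1 → 8
  1-6 → B (borrow)
  7-2-1 → 4
  9-1 → 8
  4-1 → 3
  3-3 → 0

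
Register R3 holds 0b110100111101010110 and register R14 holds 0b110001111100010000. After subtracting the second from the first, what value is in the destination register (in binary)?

0b11000001000110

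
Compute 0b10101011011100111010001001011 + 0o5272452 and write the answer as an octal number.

0o2540764565

0b10101011011100111010001001011 = 0o2533472113 in octal.
Add column by column in base 8, right to left:
  3+2 = 5
  1+5 = 6
  1+4 = 5
  2+2 = 4
  7+7 = 6 carry 1
  4+2+1 = 7
  3+5 = 0 carry 1
  3+0+1 = 4
  5+0 = 5
  2+0 = 2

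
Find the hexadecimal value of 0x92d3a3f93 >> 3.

0x125a747f2

3 bits is not a whole number of base-16 digits; in binary: 100100101101001110100011111110010011 >> 3 = 100100101101001110100011111110010.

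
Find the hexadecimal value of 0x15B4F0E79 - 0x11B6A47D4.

Subtract column by column in base 16:
  9-4 → 5
  7-D → A (borrow)
  E-7-1 → 6
  0-4 → C (borrow)
  F-A-1 → 4
  4-6 → E (borrow)
  B-B-1 → F (borrow)
  5-1-1 → 3
  1-1 → 0

0x3FE4C6A5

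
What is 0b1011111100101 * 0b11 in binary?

0b100011110101111

Multiply each base-2 digit by 3, carrying:
  1×3 = 3 → write 1 carry 1
  0×3+1 = 1 → write 1
  1×3 = 3 → write 1 carry 1
  0×3+1 = 1 → write 1
  0×3 = 0 → write 0
  1×3 = 3 → write 1 carry 1
  1×3+1 = 4 → write 0 carry 2
  1×3+2 = 5 → write 1 carry 2
  1×3+2 = 5 → write 1 carry 2
  1×3+2 = 5 → write 1 carry 2
  1×3+2 = 5 → write 1 carry 2
  0×3+2 = 2 → write 0 carry 1
  1×3+1 = 4 → write 0 carry 2
  remaining carry: 10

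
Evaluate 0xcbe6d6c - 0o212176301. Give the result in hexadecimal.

0xa9570ab

0o212176301 = 0x228fcc1 in hexadecimal.
Subtract column by column in base 16:
  c-1 → b
  6-c → a (borrow)
  d-c-1 → 0
  6-f → 7 (borrow)
  e-8-1 → 5
  b-2 → 9
  c-2 → a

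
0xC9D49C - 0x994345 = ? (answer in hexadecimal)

0x309157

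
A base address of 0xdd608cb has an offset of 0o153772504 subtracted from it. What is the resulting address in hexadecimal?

0xc261387

0o153772504 = 0x1aff544 in hexadecimal.
Subtract column by column in base 16:
  b-4 → 7
  c-4 → 8
  8-5 → 3
  0-f → 1 (borrow)
  6-f-1 → 6 (borrow)
  d-a-1 → 2
  d-1 → c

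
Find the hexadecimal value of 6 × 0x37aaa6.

0x14dffe4

Multiply each base-16 digit by 6, carrying:
  6×6 = 36 → write 4 carry 2
  a×6+2 = 62 → write e carry 3
  a×6+3 = 63 → write f carry 3
  a×6+3 = 63 → write f carry 3
  7×6+3 = 45 → write d carry 2
  3×6+2 = 20 → write 4 carry 1
  remaining carry: 1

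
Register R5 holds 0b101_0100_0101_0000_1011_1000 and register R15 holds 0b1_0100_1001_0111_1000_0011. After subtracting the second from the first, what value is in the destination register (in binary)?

Subtract column by column in base 2:
  0-1 → 1 (borrow)
  0-1-1 → 0 (borrow)
  0-0-1 → 1 (borrow)
  1-0-1 → 0
  1-0 → 1
  1-0 → 1
  0-0 → 0
  1-1 → 0
  0-1 → 1 (borrow)
  0-1-1 → 0 (borrow)
  0-1-1 → 0 (borrow)
  0-0-1 → 1 (borrow)
  1-1-1 → 1 (borrow)
  0-0-1 → 1 (borrow)
  1-0-1 → 0
  0-1 → 1 (borrow)
  0-0-1 → 1 (borrow)
  0-0-1 → 1 (borrow)
  1-1-1 → 1 (borrow)
  0-0-1 → 1 (borrow)
  1-1-1 → 1 (borrow)
  0-0-1 → 1 (borrow)
  1-0-1 → 0

0b1111111011100100110101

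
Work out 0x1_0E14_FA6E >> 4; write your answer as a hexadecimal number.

Shifting right by 4 bits = 1 hex digit: drop the last 1.

0x10E14FA6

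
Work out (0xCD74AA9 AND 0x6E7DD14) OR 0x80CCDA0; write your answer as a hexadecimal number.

0xCD74AA9 AND 0x6E7DD14 = 0x4C74800.
Then OR with 0x80CCDA0.

0xCCFCDA0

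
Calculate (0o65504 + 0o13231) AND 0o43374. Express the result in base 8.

Add column by column in base 8, right to left:
  4+1 = 5
  0+3 = 3
  5+2 = 7
  5+3 = 0 carry 1
  6+1+1 = 0 carry 1
  final carry 1
Sum = 0o100735; now AND with 0o43374:
  1&0=0, 0&4=0, 0&3=0, 7&3=3, 3&7=3, 5&4=4

0o334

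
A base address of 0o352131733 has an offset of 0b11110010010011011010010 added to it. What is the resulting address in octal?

0b11110010010011011010010 = 0o36223322 in octal.
Add column by column in base 8, right to left:
  3+2 = 5
  3+2 = 5
  7+3 = 2 carry 1
  1+3+1 = 5
  3+2 = 5
  1+2 = 3
  2+6 = 0 carry 1
  5+3+1 = 1 carry 1
  3+0+1 = 4

0o410355255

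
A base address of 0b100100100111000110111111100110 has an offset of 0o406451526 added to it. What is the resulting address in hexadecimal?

0x28B6C33C

0b100100100111000110111111100110 = 0x249C6FE6 in hexadecimal.
0o406451526 = 0x41A5356 in hexadecimal.
Add column by column in base 16, right to left:
  6+6 = C
  E+5 = 3 carry 1
  F+3+1 = 3 carry 1
  6+5+1 = C
  C+A = 6 carry 1
  9+1+1 = B
  4+4 = 8
  2+0 = 2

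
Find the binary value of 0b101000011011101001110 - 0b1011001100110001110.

0b11101001110111000000

Subtract column by column in base 2:
  0-0 → 0
  1-1 → 0
  1-1 → 0
  1-1 → 0
  0-0 → 0
  0-0 → 0
  1-0 → 1
  0-1 → 1 (borrow)
  1-1-1 → 1 (borrow)
  1-0-1 → 0
  1-0 → 1
  0-1 → 1 (borrow)
  1-1-1 → 1 (borrow)
  1-0-1 → 0
  0-0 → 0
  0-1 → 1 (borrow)
  0-1-1 → 0 (borrow)
  0-0-1 → 1 (borrow)
  1-1-1 → 1 (borrow)
  0-0-1 → 1 (borrow)
  1-0-1 → 0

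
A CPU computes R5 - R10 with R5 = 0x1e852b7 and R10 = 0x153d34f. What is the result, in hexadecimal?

Subtract column by column in base 16:
  7-f → 8 (borrow)
  b-4-1 → 6
  2-3 → f (borrow)
  5-d-1 → 7 (borrow)
  8-3-1 → 4
  e-5 → 9
  1-1 → 0

0x947f68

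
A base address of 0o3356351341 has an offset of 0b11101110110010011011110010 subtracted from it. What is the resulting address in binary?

0b10111111111101010101111101111

0o3356351341 = 0b11011101110011101001011100001 in binary.
Subtract column by column in base 2:
  1-0 → 1
  0-1 → 1 (borrow)
  0-0-1 → 1 (borrow)
  0-0-1 → 1 (borrow)
  0-1-1 → 0 (borrow)
  1-1-1 → 1 (borrow)
  1-1-1 → 1 (borrow)
  1-1-1 → 1 (borrow)
  0-0-1 → 1 (borrow)
  1-1-1 → 1 (borrow)
  0-1-1 → 0 (borrow)
  0-0-1 → 1 (borrow)
  1-0-1 → 0
  0-1 → 1 (borrow)
  1-0-1 → 0
  1-0 → 1
  1-1 → 0
  0-1 → 1 (borrow)
  0-0-1 → 1 (borrow)
  1-1-1 → 1 (borrow)
  1-1-1 → 1 (borrow)
  1-1-1 → 1 (borrow)
  0-0-1 → 1 (borrow)
  1-1-1 → 1 (borrow)
  1-1-1 → 1 (borrow)
  1-1-1 → 1 (borrow)
  0-0-1 → 1 (borrow)
  1-0-1 → 0
  1-0 → 1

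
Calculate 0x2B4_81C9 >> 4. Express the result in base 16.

0x2B481C

Shifting right by 4 bits = 1 hex digit: drop the last 1.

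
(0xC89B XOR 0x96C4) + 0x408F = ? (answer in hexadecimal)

0x9EEE

First 0xC89B XOR 0x96C4 = 0x5E5F.
Add column by column in base 16, right to left:
  F+F = E carry 1
  5+8+1 = E
  E+0 = E
  5+4 = 9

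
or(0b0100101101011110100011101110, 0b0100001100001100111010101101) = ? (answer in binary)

0b0100101101011110111011101111

OR bit by bit (1 where either bit is 1):
  0100101101011110100011101110
| 0100001100001100111010101101
= 0100101101011110111011101111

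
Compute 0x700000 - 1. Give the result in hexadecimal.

0x6fffff

The trailing 5 digits are 0, so subtracting 1 borrows through: they become F and the next digit up decrements.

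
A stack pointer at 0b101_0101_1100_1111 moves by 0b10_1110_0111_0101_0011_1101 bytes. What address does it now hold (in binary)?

0b1011101100101100001100

Add column by column in base 2, right to left:
  1+1 = 0 carry 1
  1+0+1 = 0 carry 1
  1+1+1 = 1 carry 1
  1+1+1 = 1 carry 1
  0+1+1 = 0 carry 1
  0+1+1 = 0 carry 1
  1+0+1 = 0 carry 1
  1+0+1 = 0 carry 1
  1+1+1 = 1 carry 1
  0+0+1 = 1
  1+1 = 0 carry 1
  0+0+1 = 1
  1+1 = 0 carry 1
  0+1+1 = 0 carry 1
  1+1+1 = 1 carry 1
  0+0+1 = 1
  0+0 = 0
  0+1 = 1
  0+1 = 1
  0+1 = 1
  0+0 = 0
  0+1 = 1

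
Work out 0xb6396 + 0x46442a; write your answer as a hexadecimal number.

Add column by column in base 16, right to left:
  6+a = 0 carry 1
  9+2+1 = c
  3+4 = 7
  6+4 = a
  b+6 = 1 carry 1
  0+4+1 = 5

0x51a7c0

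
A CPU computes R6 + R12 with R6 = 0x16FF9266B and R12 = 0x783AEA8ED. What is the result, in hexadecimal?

0x8F3A7CF58

Add column by column in base 16, right to left:
  B+D = 8 carry 1
  6+E+1 = 5 carry 1
  6+8+1 = F
  2+A = C
  9+E = 7 carry 1
  F+A+1 = A carry 1
  F+3+1 = 3 carry 1
  6+8+1 = F
  1+7 = 8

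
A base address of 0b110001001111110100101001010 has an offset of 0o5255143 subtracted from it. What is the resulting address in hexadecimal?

0x6128EE7

0b110001001111110100101001010 = 0x627E94A in hexadecimal.
0o5255143 = 0x155A63 in hexadecimal.
Subtract column by column in base 16:
  A-3 → 7
  4-6 → E (borrow)
  9-A-1 → E (borrow)
  E-5-1 → 8
  7-5 → 2
  2-1 → 1
  6-0 → 6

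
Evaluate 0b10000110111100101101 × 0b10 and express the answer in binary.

Multiply each base-2 digit by 2, carrying:
  1×2 = 2 → write 0 carry 1
  0×2+1 = 1 → write 1
  1×2 = 2 → write 0 carry 1
  1×2+1 = 3 → write 1 carry 1
  0×2+1 = 1 → write 1
  1×2 = 2 → write 0 carry 1
  0×2+1 = 1 → write 1
  0×2 = 0 → write 0
  1×2 = 2 → write 0 carry 1
  1×2+1 = 3 → write 1 carry 1
  1×2+1 = 3 → write 1 carry 1
  1×2+1 = 3 → write 1 carry 1
  0×2+1 = 1 → write 1
  1×2 = 2 → write 0 carry 1
  1×2+1 = 3 → write 1 carry 1
  0×2+1 = 1 → write 1
  0×2 = 0 → write 0
  0×2 = 0 → write 0
  0×2 = 0 → write 0
  1×2 = 2 → write 0 carry 1
  remaining carry: 1

0b100001101111001011010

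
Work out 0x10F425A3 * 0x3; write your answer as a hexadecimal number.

Multiply each base-16 digit by 3, carrying:
  3×3 = 9 → write 9
  A×3 = 30 → write E carry 1
  5×3+1 = 16 → write 0 carry 1
  2×3+1 = 7 → write 7
  4×3 = 12 → write C
  F×3 = 45 → write D carry 2
  0×3+2 = 2 → write 2
  1×3 = 3 → write 3

0x32DC70E9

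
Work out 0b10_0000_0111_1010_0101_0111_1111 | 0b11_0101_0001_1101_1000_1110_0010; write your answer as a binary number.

0b11010101111111110111111111

OR bit by bit (1 where either bit is 1):
  10000001111010010101111111
| 11010100011101100011100010
= 11010101111111110111111111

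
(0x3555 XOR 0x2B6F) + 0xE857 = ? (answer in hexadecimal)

First 0x3555 XOR 0x2B6F = 0x1E3A.
Add column by column in base 16, right to left:
  A+7 = 1 carry 1
  3+5+1 = 9
  E+8 = 6 carry 1
  1+E+1 = 0 carry 1
  final carry 1

0x10691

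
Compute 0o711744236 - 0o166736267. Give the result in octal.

0o523005747

Subtract column by column in base 8:
  6-7 → 7 (borrow)
  3-6-1 → 4 (borrow)
  2-2-1 → 7 (borrow)
  4-6-1 → 5 (borrow)
  4-3-1 → 0
  7-7 → 0
  1-6 → 3 (borrow)
  1-6-1 → 2 (borrow)
  7-1-1 → 5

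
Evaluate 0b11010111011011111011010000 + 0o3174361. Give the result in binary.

0o3174361 = 0b11001111100011110001 in binary.
Add column by column in base 2, right to left:
  0+1 = 1
  0+0 = 0
  0+0 = 0
  0+0 = 0
  1+1 = 0 carry 1
  0+1+1 = 0 carry 1
  1+1+1 = 1 carry 1
  1+1+1 = 1 carry 1
  0+0+1 = 1
  1+0 = 1
  1+0 = 1
  1+1 = 0 carry 1
  1+1+1 = 1 carry 1
  1+1+1 = 1 carry 1
  0+1+1 = 0 carry 1
  1+1+1 = 1 carry 1
  1+0+1 = 0 carry 1
  0+0+1 = 1
  1+1 = 0 carry 1
  1+1+1 = 1 carry 1
  1+0+1 = 0 carry 1
  0+0+1 = 1
  1+0 = 1
  0+0 = 0
  1+0 = 1
  1+0 = 1

0b11011010101011011111000001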